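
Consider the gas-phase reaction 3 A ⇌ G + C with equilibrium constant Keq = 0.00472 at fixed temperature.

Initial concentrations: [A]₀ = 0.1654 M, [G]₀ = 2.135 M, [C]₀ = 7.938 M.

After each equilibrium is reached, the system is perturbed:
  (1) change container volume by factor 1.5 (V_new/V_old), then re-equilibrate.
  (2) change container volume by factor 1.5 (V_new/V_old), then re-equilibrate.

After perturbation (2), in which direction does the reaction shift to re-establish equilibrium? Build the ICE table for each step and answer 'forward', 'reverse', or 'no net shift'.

Direction: reverse

Q₀ = 3745 vs Keq = 0.00472 ⇒ Q>K, reverse
Step 1:
                  A         G         C
  Initial    0.1654     2.135     7.938
  Change      5.881     -1.96     -1.96
  Equil       6.047    0.1746     5.978
  solve Keq expr → x = -1.96; check Q = 0.00472
Then change container volume by factor 1.5 (V_new/V_old).
Step 2:
                  A         G         C
  Initial     4.031    0.1164     3.985
  Change     0.0971  -0.03237  -0.03237
  Equil       4.128   0.08401     3.953
  solve Keq expr → x = -0.03237; check Q = 0.00472
Then change container volume by factor 1.5 (V_new/V_old).
Step 3:
                  A         G         C
  Initial     2.752   0.05601     2.635
  Change    0.04916  -0.01639  -0.01639
  Equil       2.801   0.03962     2.619
  solve Keq expr → x = -0.01639; check Q = 0.00472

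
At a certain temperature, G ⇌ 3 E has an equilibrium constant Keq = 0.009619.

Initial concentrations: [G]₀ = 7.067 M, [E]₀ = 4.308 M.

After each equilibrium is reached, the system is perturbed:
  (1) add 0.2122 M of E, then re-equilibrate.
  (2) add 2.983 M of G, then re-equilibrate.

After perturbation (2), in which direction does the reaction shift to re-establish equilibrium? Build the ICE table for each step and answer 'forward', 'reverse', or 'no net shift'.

Direction: forward

Q₀ = 11.31 vs Keq = 0.009619 ⇒ Q>K, reverse
Step 1:
                  G         E
  I           7.067     4.308
  C           1.292    -3.876
  E           8.359    0.4316
  solve Keq expr → x = -1.292; check Q = 0.009619
Then add 0.2122 M of E.
Step 2:
                  G         E
  I           8.359    0.6438
  C         0.07033    -0.211
  E           8.429    0.4328
  solve Keq expr → x = -0.07033; check Q = 0.009619
Then add 2.983 M of G.
Step 3:
                  G         E
  I           11.41    0.4328
  C        -0.01526   0.04578
  E            11.4    0.4786
  solve Keq expr → x = 0.01526; check Q = 0.009619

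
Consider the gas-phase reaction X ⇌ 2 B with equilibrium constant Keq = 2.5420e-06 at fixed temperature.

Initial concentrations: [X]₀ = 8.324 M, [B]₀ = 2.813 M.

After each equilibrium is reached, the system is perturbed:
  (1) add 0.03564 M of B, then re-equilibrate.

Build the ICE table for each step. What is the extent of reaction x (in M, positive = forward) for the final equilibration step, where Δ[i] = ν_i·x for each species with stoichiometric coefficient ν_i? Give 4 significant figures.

x = -0.01782 M

Q₀ = 0.9506 vs Keq = 2.5420e-06 ⇒ Q>K, reverse
Step 1:
                   X          B
  init         8.324      2.813
  Δ            1.404     -2.808
  eq           9.728   0.004973
  solve Keq expr → x = -1.404; check Q = 2.5420e-06
Then add 0.03564 M of B.
Step 2:
                   X          B
  init         9.728    0.04061
  Δ          0.01782   -0.03564
  eq           9.746   0.004977
  solve Keq expr → x = -0.01782; check Q = 2.5420e-06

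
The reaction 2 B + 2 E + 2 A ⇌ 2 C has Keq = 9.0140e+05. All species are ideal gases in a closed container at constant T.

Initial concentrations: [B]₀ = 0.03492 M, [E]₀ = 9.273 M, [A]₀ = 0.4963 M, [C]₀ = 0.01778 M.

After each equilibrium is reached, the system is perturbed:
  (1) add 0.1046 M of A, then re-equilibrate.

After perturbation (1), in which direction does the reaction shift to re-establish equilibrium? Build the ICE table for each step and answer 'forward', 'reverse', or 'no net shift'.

Q₀ = 0.01224 vs Keq = 9.0140e+05 ⇒ Q<K, forward
Step 1:
                    B           E           A           C
  Initial     0.03492       9.273      0.4963     0.01778
  Change     -0.03491    -0.03491    -0.03491     0.03491
  Equil    1.3019e-05       9.238      0.4614     0.05269
  solve Keq expr → x = 0.01745; check Q = 9.0140e+05
Then add 0.1046 M of A.
Step 2:
                    B           E           A           C
  Initial  1.3019e-05       9.238       0.566     0.05269
  Change  -2.4056e-06 -2.4056e-06 -2.4056e-06  2.4056e-06
  Equil    1.0614e-05       9.238       0.566     0.05269
  solve Keq expr → x = 1.2028e-06; check Q = 9.0140e+05

Direction: forward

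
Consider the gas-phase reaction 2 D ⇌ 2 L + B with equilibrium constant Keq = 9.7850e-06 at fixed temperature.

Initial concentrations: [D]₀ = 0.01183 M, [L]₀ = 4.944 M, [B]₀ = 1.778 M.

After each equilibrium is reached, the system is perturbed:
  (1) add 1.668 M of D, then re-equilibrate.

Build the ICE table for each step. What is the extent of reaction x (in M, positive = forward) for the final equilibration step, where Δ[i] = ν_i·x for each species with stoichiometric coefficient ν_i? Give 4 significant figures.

Q₀ = 3.1054e+05 vs Keq = 9.7850e-06 ⇒ Q>K, reverse
Step 1:
                  D         L         B
  init      0.01183     4.944     1.778
  Δ           3.556    -3.556    -1.778
  eq          3.568     1.388 6.4637e-05
  solve Keq expr → x = -1.778; check Q = 9.7850e-06
Then add 1.668 M of D.
Step 2:
                  D         L         B
  init        5.236     1.388 6.4637e-05
  Δ       -1.4906e-04 1.4906e-04 7.4529e-05
  eq          5.236     1.388 1.3917e-04
  solve Keq expr → x = 7.4529e-05; check Q = 9.7850e-06

x = 7.4529e-05 M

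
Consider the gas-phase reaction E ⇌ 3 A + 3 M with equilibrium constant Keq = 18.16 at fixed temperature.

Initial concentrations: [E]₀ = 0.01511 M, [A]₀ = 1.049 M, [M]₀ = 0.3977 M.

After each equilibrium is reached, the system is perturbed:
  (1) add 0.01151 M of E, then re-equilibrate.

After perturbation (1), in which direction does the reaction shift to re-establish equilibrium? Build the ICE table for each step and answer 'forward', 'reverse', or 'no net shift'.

Direction: forward

Q₀ = 4.805 vs Keq = 18.16 ⇒ Q<K, forward
Step 1:
                  E         A         M
  init      0.01511     1.049    0.3977
  Δ       -0.009739   0.02922   0.02922
  eq       0.005371     1.078    0.4269
  solve Keq expr → x = 0.009739; check Q = 18.16
Then add 0.01151 M of E.
Step 2:
                  E         A         M
  init      0.01688     1.078    0.4269
  Δ       -0.009776   0.02933   0.02933
  eq       0.007105     1.108    0.4562
  solve Keq expr → x = 0.009776; check Q = 18.16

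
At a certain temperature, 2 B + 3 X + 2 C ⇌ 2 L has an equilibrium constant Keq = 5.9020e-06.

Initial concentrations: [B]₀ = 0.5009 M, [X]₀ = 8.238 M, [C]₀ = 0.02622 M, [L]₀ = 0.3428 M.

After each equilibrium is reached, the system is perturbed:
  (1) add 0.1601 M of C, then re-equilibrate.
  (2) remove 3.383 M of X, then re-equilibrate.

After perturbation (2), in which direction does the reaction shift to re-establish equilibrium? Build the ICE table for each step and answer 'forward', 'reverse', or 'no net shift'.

Q₀ = 1.219 vs Keq = 5.9020e-06 ⇒ Q>K, reverse
Step 1:
                    B           X           C           L
  I            0.5009       8.238     0.02622      0.3428
  C            0.3247       0.487      0.3247     -0.3247
  E            0.8256       8.725      0.3509     0.01814
  solve Keq expr → x = -0.1623; check Q = 5.9020e-06
Then add 0.1601 M of C.
Step 2:
                    B           X           C           L
  I            0.8256       8.725       0.511     0.01814
  C         -0.007593    -0.01139   -0.007593    0.007593
  E             0.818       8.714      0.5034     0.02573
  solve Keq expr → x = 0.003797; check Q = 5.9020e-06
Then remove 3.383 M of X.
Step 3:
                    B           X           C           L
  I             0.818       5.331      0.5034     0.02573
  C           0.01284     0.01926     0.01284    -0.01284
  E            0.8308        5.35      0.5162     0.01289
  solve Keq expr → x = -0.006418; check Q = 5.9020e-06

Direction: reverse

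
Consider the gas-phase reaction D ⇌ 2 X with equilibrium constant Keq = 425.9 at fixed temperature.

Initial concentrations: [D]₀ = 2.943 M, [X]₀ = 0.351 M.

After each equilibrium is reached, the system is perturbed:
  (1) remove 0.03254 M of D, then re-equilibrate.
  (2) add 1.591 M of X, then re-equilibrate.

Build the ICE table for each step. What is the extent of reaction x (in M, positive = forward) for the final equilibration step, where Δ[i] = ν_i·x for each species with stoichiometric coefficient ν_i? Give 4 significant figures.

Q₀ = 0.04186 vs Keq = 425.9 ⇒ Q<K, forward
Step 1:
                    D           X
  I             2.943       0.351
  C            -2.857       5.713
  E           0.08635       6.064
  solve Keq expr → x = 2.857; check Q = 425.9
Then remove 0.03254 M of D.
Step 2:
                    D           X
  I           0.05381       6.064
  C           0.03079    -0.06159
  E            0.0846       6.003
  solve Keq expr → x = -0.03079; check Q = 425.9
Then add 1.591 M of X.
Step 3:
                    D           X
  I            0.0846       7.594
  C           0.04743    -0.09486
  E             0.132       7.499
  solve Keq expr → x = -0.04743; check Q = 425.9

x = -0.04743 M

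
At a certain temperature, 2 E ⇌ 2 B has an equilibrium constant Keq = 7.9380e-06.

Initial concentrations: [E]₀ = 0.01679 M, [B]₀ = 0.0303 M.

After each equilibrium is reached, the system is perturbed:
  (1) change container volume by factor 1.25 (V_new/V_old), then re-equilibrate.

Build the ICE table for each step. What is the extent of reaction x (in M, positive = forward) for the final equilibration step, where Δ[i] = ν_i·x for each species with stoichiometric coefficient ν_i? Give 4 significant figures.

x = 0 M

Q₀ = 3.257 vs Keq = 7.9380e-06 ⇒ Q>K, reverse
Step 1:
                   E          B
  Initial    0.01679     0.0303
  Change     0.03017   -0.03017
  Equil      0.04696 1.3230e-04
  solve Keq expr → x = -0.01508; check Q = 7.9380e-06
Then change container volume by factor 1.25 (V_new/V_old).
Step 2:
                   E          B
  Initial    0.03757 1.0584e-04
  Change           0          0
  Equil      0.03757 1.0584e-04
  solve Keq expr → x = 0; check Q = 7.9380e-06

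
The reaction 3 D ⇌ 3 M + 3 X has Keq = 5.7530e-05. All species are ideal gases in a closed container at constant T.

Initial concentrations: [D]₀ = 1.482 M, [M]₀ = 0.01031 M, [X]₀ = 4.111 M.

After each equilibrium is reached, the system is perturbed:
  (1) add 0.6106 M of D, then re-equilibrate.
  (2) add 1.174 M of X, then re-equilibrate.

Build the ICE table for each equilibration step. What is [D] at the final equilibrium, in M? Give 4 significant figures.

[D]_eq = 2.088 M

Q₀ = 2.3392e-05 vs Keq = 5.7530e-05 ⇒ Q<K, forward
Step 1:
                   D          M          X
  I            1.482    0.01031      4.111
  C        -0.003561   0.003561   0.003561
  E            1.478    0.01387      4.115
  solve Keq expr → x = 0.001187; check Q = 5.7530e-05
Then add 0.6106 M of D.
Step 2:
                   D          M          X
  I            2.089    0.01387      4.115
  C        -0.005649   0.005649   0.005649
  E            2.083    0.01952       4.12
  solve Keq expr → x = 0.001883; check Q = 5.7530e-05
Then add 1.174 M of X.
Step 3:
                   D          M          X
  I            2.083    0.01952      5.294
  C         0.004285  -0.004285  -0.004285
  E            2.088    0.01524       5.29
  solve Keq expr → x = -0.001428; check Q = 5.7530e-05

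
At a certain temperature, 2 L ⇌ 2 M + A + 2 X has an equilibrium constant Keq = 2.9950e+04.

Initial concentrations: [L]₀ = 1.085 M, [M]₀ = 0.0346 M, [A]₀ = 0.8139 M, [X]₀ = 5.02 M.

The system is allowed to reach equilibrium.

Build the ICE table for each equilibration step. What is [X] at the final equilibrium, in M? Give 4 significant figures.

[X]_eq = 6.061 M

Q₀ = 0.02086 vs Keq = 2.9950e+04 ⇒ Q<K, forward
Step 1:
                    L           M           A           X
  I             1.085      0.0346      0.8139        5.02
  C            -1.041       1.041      0.5207       1.041
  E           0.04354       1.076       1.335       6.061
  solve Keq expr → x = 0.5207; check Q = 2.9950e+04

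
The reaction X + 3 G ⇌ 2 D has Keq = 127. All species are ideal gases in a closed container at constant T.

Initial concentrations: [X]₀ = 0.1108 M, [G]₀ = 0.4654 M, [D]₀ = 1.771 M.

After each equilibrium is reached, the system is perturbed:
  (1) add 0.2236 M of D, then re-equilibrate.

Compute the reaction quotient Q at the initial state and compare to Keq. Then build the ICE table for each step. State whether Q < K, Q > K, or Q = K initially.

Q₀ = 280.8; Q > K (proceeds reverse)

Q₀ = 280.8 vs Keq = 127 ⇒ Q>K, reverse
Step 1:
                  X         G         D
  I          0.1108    0.4654     1.771
  C         0.02824   0.08471  -0.05647
  E           0.139    0.5501     1.715
  solve Keq expr → x = -0.02824; check Q = 127
Then add 0.2236 M of D.
Step 2:
                  X         G         D
  I           0.139    0.5501     1.938
  C        0.009822   0.02947  -0.01964
  E          0.1489    0.5796     1.918
  solve Keq expr → x = -0.009822; check Q = 127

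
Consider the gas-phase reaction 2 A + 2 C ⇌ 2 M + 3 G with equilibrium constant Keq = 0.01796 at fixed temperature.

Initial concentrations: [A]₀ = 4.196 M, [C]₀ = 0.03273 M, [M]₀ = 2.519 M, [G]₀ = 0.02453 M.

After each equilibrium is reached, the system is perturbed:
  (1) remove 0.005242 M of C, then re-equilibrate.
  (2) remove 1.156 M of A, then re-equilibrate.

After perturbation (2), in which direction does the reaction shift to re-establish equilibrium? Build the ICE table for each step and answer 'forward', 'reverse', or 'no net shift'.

Direction: reverse

Q₀ = 0.004966 vs Keq = 0.01796 ⇒ Q<K, forward
Step 1:
                  A         C         M         G
  Initial     4.196   0.03273     2.519   0.02453
  Change  -0.005693 -0.005693  0.005693   0.00854
  Equil        4.19   0.02704     2.525   0.03307
  solve Keq expr → x = 0.002847; check Q = 0.01796
Then remove 0.005242 M of C.
Step 2:
                  A         C         M         G
  Initial      4.19   0.02179     2.525   0.03307
  Change   0.001862  0.001862 -0.001862 -0.002793
  Equil       4.192   0.02366     2.523   0.03028
  solve Keq expr → x = -9.3103e-04; check Q = 0.01796
Then remove 1.156 M of A.
Step 3:
                  A         C         M         G
  Initial     3.036   0.02366     2.523   0.03028
  Change   0.002677  0.002677 -0.002677 -0.004016
  Equil       3.039   0.02633      2.52   0.02626
  solve Keq expr → x = -0.001339; check Q = 0.01796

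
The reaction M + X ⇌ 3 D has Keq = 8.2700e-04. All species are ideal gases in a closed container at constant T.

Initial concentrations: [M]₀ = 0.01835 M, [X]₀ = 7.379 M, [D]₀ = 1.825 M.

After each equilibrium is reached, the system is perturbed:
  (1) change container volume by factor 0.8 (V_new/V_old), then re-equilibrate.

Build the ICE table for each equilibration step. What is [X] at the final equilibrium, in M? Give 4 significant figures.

[X]_eq = 9.924 M

Q₀ = 44.89 vs Keq = 8.2700e-04 ⇒ Q>K, reverse
Step 1:
                   M          X          D
  Initial    0.01835      7.379      1.825
  Change      0.5564     0.5564     -1.669
  Equil       0.5748      7.935     0.1557
  solve Keq expr → x = -0.5564; check Q = 8.2700e-04
Then change container volume by factor 0.8 (V_new/V_old).
Step 2:
                   M          X          D
  Initial     0.7185      9.919     0.1946
  Change    0.004514   0.004514   -0.01354
  Equil        0.723      9.924      0.181
  solve Keq expr → x = -0.004514; check Q = 8.2700e-04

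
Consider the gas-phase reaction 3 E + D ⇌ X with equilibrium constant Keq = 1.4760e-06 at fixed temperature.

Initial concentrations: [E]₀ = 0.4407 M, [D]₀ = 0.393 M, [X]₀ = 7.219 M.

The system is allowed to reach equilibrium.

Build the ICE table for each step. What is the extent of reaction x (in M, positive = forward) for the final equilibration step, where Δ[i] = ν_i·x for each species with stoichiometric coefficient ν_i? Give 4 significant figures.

Q₀ = 214.6 vs Keq = 1.4760e-06 ⇒ Q>K, reverse
Step 1:
                    E           D           X
  Initial      0.4407       0.393       7.219
  Change        21.32       7.105      -7.105
  Equil         21.76       7.498       0.114
  solve Keq expr → x = -7.105; check Q = 1.4760e-06

x = -7.105 M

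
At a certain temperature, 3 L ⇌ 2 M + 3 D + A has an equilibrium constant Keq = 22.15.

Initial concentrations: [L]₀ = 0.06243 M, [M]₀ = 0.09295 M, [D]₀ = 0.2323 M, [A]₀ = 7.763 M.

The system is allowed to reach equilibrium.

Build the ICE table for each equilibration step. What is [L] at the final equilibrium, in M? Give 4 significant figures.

[L]_eq = 0.04054 M

Q₀ = 3.455 vs Keq = 22.15 ⇒ Q<K, forward
Step 1:
                    L           M           D           A
  Initial     0.06243     0.09295      0.2323       7.763
  Change     -0.02189     0.01459     0.02189    0.007296
  Equil       0.04054      0.1075      0.2542        7.77
  solve Keq expr → x = 0.007296; check Q = 22.15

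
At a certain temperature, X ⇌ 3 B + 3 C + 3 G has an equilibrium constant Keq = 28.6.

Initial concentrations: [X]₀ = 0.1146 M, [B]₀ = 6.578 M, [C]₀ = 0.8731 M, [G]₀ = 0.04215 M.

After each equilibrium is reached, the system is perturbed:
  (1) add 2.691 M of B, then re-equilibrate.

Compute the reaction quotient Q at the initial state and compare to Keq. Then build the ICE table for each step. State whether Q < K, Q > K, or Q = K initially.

Q₀ = 0.1238 vs Keq = 28.6 ⇒ Q<K, forward
Step 1:
                  X         B         C         G
  Initial    0.1146     6.578    0.8731   0.04215
  Change   -0.04693    0.1408    0.1408    0.1408
  Equil     0.06767     6.719     1.014    0.1829
  solve Keq expr → x = 0.04693; check Q = 28.6
Then add 2.691 M of B.
Step 2:
                  X         B         C         G
  Initial   0.06767      9.41     1.014    0.1829
  Change    0.01283  -0.03848  -0.03848  -0.03848
  Equil      0.0805     9.371    0.9754    0.1445
  solve Keq expr → x = -0.01283; check Q = 28.6

Q₀ = 0.1238; Q < K (proceeds forward)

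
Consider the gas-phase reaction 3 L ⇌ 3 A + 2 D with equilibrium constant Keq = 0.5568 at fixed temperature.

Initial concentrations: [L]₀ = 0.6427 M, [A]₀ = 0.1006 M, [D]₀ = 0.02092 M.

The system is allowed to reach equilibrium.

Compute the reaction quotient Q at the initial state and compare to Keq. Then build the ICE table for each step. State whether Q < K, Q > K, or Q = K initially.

Q₀ = 1.6784e-06; Q < K (proceeds forward)

Q₀ = 1.6784e-06 vs Keq = 0.5568 ⇒ Q<K, forward
Step 1:
                   L          A          D
  init        0.6427     0.1006    0.02092
  Δ          -0.3884     0.3884     0.2589
  eq          0.2543      0.489     0.2799
  solve Keq expr → x = 0.1295; check Q = 0.5568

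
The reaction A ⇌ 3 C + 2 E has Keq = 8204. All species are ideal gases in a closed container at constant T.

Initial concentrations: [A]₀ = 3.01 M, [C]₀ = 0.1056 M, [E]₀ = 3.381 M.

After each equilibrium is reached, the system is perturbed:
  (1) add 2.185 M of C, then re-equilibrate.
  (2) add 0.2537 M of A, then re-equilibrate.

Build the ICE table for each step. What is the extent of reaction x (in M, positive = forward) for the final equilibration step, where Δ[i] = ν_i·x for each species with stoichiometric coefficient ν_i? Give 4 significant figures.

Q₀ = 0.004472 vs Keq = 8204 ⇒ Q<K, forward
Step 1:
                  A         C         E
  I            3.01    0.1056     3.381
  C          -1.866     5.598     3.732
  E           1.144     5.703     7.113
  solve Keq expr → x = 1.866; check Q = 8204
Then add 2.185 M of C.
Step 2:
                  A         C         E
  I           1.144     7.888     7.113
  C          0.3769    -1.131   -0.7538
  E           1.521     6.758     6.359
  solve Keq expr → x = -0.3769; check Q = 8204
Then add 0.2537 M of A.
Step 3:
                  A         C         E
  I           1.775     6.758     6.359
  C        -0.06145    0.1843    0.1229
  E           1.713     6.942     6.482
  solve Keq expr → x = 0.06145; check Q = 8204

x = 0.06145 M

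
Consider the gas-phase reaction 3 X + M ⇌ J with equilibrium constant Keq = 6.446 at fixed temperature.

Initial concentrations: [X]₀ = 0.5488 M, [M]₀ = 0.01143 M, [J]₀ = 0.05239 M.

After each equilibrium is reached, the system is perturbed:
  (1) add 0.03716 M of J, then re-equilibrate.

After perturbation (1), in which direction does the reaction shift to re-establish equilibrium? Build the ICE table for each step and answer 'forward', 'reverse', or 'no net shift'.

Q₀ = 27.73 vs Keq = 6.446 ⇒ Q>K, reverse
Step 1:
                    X           M           J
  Initial      0.5488     0.01143     0.05239
  Change      0.04678     0.01559    -0.01559
  Equil        0.5956     0.02702      0.0368
  solve Keq expr → x = -0.01559; check Q = 6.446
Then add 0.03716 M of J.
Step 2:
                    X           M           J
  Initial      0.5956     0.02702     0.07396
  Change       0.0348      0.0116     -0.0116
  Equil        0.6304     0.03862     0.06236
  solve Keq expr → x = -0.0116; check Q = 6.446

Direction: reverse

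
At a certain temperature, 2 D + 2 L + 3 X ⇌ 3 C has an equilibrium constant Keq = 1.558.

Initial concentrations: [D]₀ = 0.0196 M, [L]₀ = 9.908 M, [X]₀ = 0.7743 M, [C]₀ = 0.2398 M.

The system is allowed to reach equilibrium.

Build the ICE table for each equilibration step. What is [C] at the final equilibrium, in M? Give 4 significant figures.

Q₀ = 0.7877 vs Keq = 1.558 ⇒ Q<K, forward
Step 1:
                  D         L         X         C
  I          0.0196     9.908    0.7743    0.2398
  C       -0.004816 -0.004816 -0.007224  0.007224
  E         0.01478     9.903    0.7671     0.247
  solve Keq expr → x = 0.002408; check Q = 1.558

[C]_eq = 0.247 M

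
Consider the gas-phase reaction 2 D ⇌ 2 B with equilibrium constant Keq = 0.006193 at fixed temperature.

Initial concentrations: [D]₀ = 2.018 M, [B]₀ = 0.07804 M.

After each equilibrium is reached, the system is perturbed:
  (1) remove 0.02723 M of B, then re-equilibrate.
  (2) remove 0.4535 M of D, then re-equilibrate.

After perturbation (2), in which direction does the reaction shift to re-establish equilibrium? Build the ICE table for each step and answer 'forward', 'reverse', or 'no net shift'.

Q₀ = 0.001496 vs Keq = 0.006193 ⇒ Q<K, forward
Step 1:
                  D         B
  Initial     2.018   0.07804
  Change   -0.07488   0.07488
  Equil       1.943    0.1529
  solve Keq expr → x = 0.03744; check Q = 0.006193
Then remove 0.02723 M of B.
Step 2:
                  D         B
  Initial     1.943    0.1257
  Change   -0.02524   0.02524
  Equil       1.918    0.1509
  solve Keq expr → x = 0.01262; check Q = 0.006193
Then remove 0.4535 M of D.
Step 3:
                  D         B
  Initial     1.464    0.1509
  Change    0.03308  -0.03308
  Equil       1.497    0.1178
  solve Keq expr → x = -0.01654; check Q = 0.006193

Direction: reverse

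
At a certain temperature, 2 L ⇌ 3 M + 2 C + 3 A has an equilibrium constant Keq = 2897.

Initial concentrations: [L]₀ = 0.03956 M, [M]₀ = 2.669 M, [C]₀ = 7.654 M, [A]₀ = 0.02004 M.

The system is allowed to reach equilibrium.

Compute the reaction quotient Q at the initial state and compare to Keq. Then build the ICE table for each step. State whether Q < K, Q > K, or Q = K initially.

Q₀ = 5.728; Q < K (proceeds forward)

Q₀ = 5.728 vs Keq = 2897 ⇒ Q<K, forward
Step 1:
                   L          M          C          A
  init       0.03956      2.669      7.654    0.02004
  Δ         -0.02925    0.04388    0.02925    0.04388
  eq         0.01031      2.713      7.683    0.06392
  solve Keq expr → x = 0.01463; check Q = 2897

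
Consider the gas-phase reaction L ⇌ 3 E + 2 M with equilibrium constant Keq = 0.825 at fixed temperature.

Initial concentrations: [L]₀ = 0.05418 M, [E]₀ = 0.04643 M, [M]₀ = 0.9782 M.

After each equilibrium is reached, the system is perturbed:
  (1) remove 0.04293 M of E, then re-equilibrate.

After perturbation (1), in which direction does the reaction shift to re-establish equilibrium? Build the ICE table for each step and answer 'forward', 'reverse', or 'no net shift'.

Q₀ = 0.001768 vs Keq = 0.825 ⇒ Q<K, forward
Step 1:
                    L           E           M
  I           0.05418     0.04643      0.9782
  C          -0.04564      0.1369     0.09127
  E          0.008544      0.1833       1.069
  solve Keq expr → x = 0.04564; check Q = 0.825
Then remove 0.04293 M of E.
Step 2:
                    L           E           M
  I          0.008544      0.1404       1.069
  C         -0.003666       0.011    0.007331
  E          0.004878      0.1514       1.077
  solve Keq expr → x = 0.003666; check Q = 0.825

Direction: forward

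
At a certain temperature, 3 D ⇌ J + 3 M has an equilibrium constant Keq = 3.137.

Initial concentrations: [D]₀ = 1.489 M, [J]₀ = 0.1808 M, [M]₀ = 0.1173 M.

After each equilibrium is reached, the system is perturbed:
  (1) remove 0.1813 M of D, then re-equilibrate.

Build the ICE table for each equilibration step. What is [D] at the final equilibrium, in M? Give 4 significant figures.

Q₀ = 8.8391e-05 vs Keq = 3.137 ⇒ Q<K, forward
Step 1:
                   D          J          M
  Initial      1.489     0.1808     0.1173
  Change     -0.9268     0.3089     0.9268
  Equil       0.5622     0.4897      1.044
  solve Keq expr → x = 0.3089; check Q = 3.137
Then remove 0.1813 M of D.
Step 2:
                   D          J          M
  Initial     0.3809     0.4897      1.044
  Change      0.1095    -0.0365    -0.1095
  Equil       0.4904     0.4532     0.9346
  solve Keq expr → x = -0.0365; check Q = 3.137

[D]_eq = 0.4904 M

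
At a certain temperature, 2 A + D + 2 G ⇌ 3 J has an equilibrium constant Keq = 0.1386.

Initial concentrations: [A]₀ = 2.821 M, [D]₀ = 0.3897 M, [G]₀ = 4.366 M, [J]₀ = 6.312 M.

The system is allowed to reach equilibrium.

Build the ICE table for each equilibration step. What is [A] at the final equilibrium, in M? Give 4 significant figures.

Q₀ = 4.254 vs Keq = 0.1386 ⇒ Q>K, reverse
Step 1:
                  A         D         G         J
  I           2.821    0.3897     4.366     6.312
  C           1.323    0.6617     1.323    -1.985
  E           4.144     1.051     5.689     4.327
  solve Keq expr → x = -0.6617; check Q = 0.1386

[A]_eq = 4.144 M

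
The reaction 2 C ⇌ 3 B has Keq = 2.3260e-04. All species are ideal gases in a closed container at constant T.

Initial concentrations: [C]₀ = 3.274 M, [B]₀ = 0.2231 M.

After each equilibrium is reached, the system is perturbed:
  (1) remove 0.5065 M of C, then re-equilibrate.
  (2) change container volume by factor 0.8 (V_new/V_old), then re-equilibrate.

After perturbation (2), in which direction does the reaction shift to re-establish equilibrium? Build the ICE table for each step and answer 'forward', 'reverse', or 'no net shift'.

Q₀ = 0.001036 vs Keq = 2.3260e-04 ⇒ Q>K, reverse
Step 1:
                  C         B
  init        3.274    0.2231
  Δ         0.05728  -0.08592
  eq          3.331    0.1372
  solve Keq expr → x = -0.02864; check Q = 2.3260e-04
Then remove 0.5065 M of C.
Step 2:
                  C         B
  init        2.825    0.1372
  Δ        0.009341  -0.01401
  eq          2.834    0.1232
  solve Keq expr → x = -0.004671; check Q = 2.3260e-04
Then change container volume by factor 0.8 (V_new/V_old).
Step 3:
                  C         B
  init        3.543     0.154
  Δ        0.007228  -0.01084
  eq           3.55    0.1431
  solve Keq expr → x = -0.003614; check Q = 2.3260e-04

Direction: reverse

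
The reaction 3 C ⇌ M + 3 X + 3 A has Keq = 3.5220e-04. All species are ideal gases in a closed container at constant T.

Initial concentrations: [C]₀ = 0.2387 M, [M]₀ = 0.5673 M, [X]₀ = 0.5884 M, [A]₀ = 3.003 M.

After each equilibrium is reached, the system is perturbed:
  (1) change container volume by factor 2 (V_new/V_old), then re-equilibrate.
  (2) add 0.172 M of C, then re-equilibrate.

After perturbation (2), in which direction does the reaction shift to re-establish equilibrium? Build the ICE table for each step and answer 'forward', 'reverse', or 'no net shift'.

Direction: forward

Q₀ = 230.1 vs Keq = 3.5220e-04 ⇒ Q>K, reverse
Step 1:
                    C           M           X           A
  Initial      0.2387      0.5673      0.5884       3.003
  Change       0.5567     -0.1856     -0.5567     -0.5567
  Equil        0.7954      0.3817     0.03166       2.446
  solve Keq expr → x = -0.1856; check Q = 3.5220e-04
Then change container volume by factor 2 (V_new/V_old).
Step 2:
                    C           M           X           A
  Initial      0.3977      0.1909     0.01583       1.223
  Change     -0.02089    0.006962     0.02089     0.02089
  Equil        0.3768      0.1978     0.03671       1.244
  solve Keq expr → x = 0.006962; check Q = 3.5220e-04
Then add 0.172 M of C.
Step 3:
                    C           M           X           A
  Initial      0.5488      0.1978     0.03671       1.244
  Change     -0.01436    0.004785     0.01436     0.01436
  Equil        0.5345      0.2026     0.05107       1.258
  solve Keq expr → x = 0.004785; check Q = 3.5220e-04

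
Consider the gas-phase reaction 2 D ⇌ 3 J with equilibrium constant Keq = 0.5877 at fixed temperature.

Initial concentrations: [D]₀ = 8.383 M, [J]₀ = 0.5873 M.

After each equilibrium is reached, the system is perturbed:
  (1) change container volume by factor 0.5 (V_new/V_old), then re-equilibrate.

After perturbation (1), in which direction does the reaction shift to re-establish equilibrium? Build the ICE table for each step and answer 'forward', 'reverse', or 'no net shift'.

Direction: reverse

Q₀ = 0.002883 vs Keq = 0.5877 ⇒ Q<K, forward
Step 1:
                   D          J
  init         8.383     0.5873
  Δ           -1.608      2.412
  eq           6.775      2.999
  solve Keq expr → x = 0.8039; check Q = 0.5877
Then change container volume by factor 0.5 (V_new/V_old).
Step 2:
                   D          J
  init         13.55      5.998
  Δ           0.7144     -1.072
  eq           14.26      4.927
  solve Keq expr → x = -0.3572; check Q = 0.5877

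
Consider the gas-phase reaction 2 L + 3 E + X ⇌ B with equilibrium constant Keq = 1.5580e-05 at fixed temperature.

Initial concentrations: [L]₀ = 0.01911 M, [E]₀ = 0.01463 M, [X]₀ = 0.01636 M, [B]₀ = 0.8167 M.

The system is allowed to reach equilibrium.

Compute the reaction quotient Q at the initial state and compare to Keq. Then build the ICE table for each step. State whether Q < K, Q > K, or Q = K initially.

Q₀ = 4.3654e+10 vs Keq = 1.5580e-05 ⇒ Q>K, reverse
Step 1:
                  L         E         X         B
  I         0.01911   0.01463   0.01636    0.8167
  C           1.632     2.449    0.8162   -0.8162
  E           1.651     2.463    0.8325 5.2865e-04
  solve Keq expr → x = -0.8162; check Q = 1.5580e-05

Q₀ = 4.3654e+10; Q > K (proceeds reverse)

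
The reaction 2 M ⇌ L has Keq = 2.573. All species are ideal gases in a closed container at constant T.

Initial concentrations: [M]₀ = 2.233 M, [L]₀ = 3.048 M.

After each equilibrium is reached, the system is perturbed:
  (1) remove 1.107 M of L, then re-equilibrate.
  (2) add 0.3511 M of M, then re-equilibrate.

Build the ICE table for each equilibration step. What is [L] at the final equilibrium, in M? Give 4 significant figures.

[L]_eq = 2.719 M

Q₀ = 0.6113 vs Keq = 2.573 ⇒ Q<K, forward
Step 1:
                   M          L
  I            2.233      3.048
  C           -1.054     0.5271
  E            1.179      3.575
  solve Keq expr → x = 0.5271; check Q = 2.573
Then remove 1.107 M of L.
Step 2:
                   M          L
  I            1.179      2.468
  C          -0.1815    0.09075
  E           0.9973      2.559
  solve Keq expr → x = 0.09075; check Q = 2.573
Then add 0.3511 M of M.
Step 3:
                   M          L
  I            1.348      2.559
  C          -0.3204     0.1602
  E            1.028      2.719
  solve Keq expr → x = 0.1602; check Q = 2.573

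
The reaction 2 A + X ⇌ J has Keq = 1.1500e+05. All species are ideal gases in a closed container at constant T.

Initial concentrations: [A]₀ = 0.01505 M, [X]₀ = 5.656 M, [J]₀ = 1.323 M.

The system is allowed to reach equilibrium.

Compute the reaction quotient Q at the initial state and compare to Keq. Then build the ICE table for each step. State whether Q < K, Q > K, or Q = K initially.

Q₀ = 1033; Q < K (proceeds forward)

Q₀ = 1033 vs Keq = 1.1500e+05 ⇒ Q<K, forward
Step 1:
                    A           X           J
  init        0.01505       5.656       1.323
  Δ          -0.01362    -0.00681     0.00681
  eq         0.001431       5.649        1.33
  solve Keq expr → x = 0.00681; check Q = 1.1500e+05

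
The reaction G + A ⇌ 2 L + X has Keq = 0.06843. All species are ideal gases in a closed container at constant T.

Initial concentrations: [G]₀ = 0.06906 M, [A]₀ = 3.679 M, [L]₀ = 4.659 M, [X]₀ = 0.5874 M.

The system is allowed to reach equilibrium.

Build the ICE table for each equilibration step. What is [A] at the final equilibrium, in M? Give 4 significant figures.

[A]_eq = 4.251 M

Q₀ = 50.18 vs Keq = 0.06843 ⇒ Q>K, reverse
Step 1:
                    G           A           L           X
  I           0.06906       3.679       4.659      0.5874
  C            0.5723      0.5723      -1.145     -0.5723
  E            0.6414       4.251       3.514     0.01511
  solve Keq expr → x = -0.5723; check Q = 0.06843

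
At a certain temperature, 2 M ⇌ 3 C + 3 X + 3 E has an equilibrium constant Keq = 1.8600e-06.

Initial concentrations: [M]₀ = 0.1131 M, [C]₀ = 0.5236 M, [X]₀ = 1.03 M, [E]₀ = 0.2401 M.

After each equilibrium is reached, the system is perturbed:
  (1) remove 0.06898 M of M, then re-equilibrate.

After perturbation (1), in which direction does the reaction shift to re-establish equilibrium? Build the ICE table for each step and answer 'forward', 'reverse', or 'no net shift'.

Q₀ = 0.1697 vs Keq = 1.8600e-06 ⇒ Q>K, reverse
Step 1:
                  M         C         X         E
  init       0.1131    0.5236      1.03    0.2401
  Δ          0.1465   -0.2198   -0.2198   -0.2198
  eq         0.2596    0.3038    0.8102   0.02033
  solve Keq expr → x = -0.07326; check Q = 1.8600e-06
Then remove 0.06898 M of M.
Step 2:
                  M         C         X         E
  init       0.1906    0.3038    0.8102   0.02033
  Δ        0.002262 -0.003393 -0.003393 -0.003393
  eq         0.1929    0.3004    0.8068   0.01694
  solve Keq expr → x = -0.001131; check Q = 1.8600e-06

Direction: reverse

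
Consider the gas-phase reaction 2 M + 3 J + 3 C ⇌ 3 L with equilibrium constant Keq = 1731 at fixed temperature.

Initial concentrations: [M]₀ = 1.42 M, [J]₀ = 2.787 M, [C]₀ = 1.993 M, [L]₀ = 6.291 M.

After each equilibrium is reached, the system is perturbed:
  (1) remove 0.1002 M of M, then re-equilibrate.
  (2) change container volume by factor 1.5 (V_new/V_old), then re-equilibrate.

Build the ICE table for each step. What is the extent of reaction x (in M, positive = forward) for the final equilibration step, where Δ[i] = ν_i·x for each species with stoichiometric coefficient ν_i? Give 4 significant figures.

Q₀ = 0.7205 vs Keq = 1731 ⇒ Q<K, forward
Step 1:
                  M         J         C         L
  I            1.42     2.787     1.993     6.291
  C         -0.8869     -1.33     -1.33      1.33
  E          0.5331     1.457    0.6627     7.621
  solve Keq expr → x = 0.4434; check Q = 1731
Then remove 0.1002 M of M.
Step 2:
                  M         J         C         L
  I          0.4329     1.457    0.6627     7.621
  C         0.02834   0.04251   0.04251  -0.04251
  E          0.4613     1.499    0.7052     7.579
  solve Keq expr → x = -0.01417; check Q = 1731
Then change container volume by factor 1.5 (V_new/V_old).
Step 3:
                  M         J         C         L
  I          0.3075    0.9995    0.4701     5.053
  C          0.1073     0.161     0.161    -0.161
  E          0.4148      1.16    0.6311     4.892
  solve Keq expr → x = -0.05366; check Q = 1731

x = -0.05366 M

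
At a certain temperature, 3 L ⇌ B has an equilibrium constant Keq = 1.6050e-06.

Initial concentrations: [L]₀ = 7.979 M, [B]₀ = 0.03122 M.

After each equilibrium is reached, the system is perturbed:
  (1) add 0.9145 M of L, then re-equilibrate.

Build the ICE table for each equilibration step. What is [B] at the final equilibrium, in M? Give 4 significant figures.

[B]_eq = 0.001164 M

Q₀ = 6.1459e-05 vs Keq = 1.6050e-06 ⇒ Q>K, reverse
Step 1:
                    L           B
  init          7.979     0.03122
  Δ           0.09113    -0.03038
  eq             8.07  8.4356e-04
  solve Keq expr → x = -0.03038; check Q = 1.6050e-06
Then add 0.9145 M of L.
Step 2:
                    L           B
  init          8.985  8.4356e-04
  Δ       -9.6038e-04  3.2013e-04
  eq            8.984    0.001164
  solve Keq expr → x = 3.2013e-04; check Q = 1.6050e-06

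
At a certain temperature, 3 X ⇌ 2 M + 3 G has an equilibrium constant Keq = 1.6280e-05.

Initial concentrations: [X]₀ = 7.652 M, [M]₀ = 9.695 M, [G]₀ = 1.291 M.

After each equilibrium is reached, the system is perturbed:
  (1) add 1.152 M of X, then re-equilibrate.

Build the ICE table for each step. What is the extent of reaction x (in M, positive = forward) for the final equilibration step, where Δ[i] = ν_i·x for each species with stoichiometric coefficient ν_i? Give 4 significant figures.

x = 0.002251 M

Q₀ = 0.4514 vs Keq = 1.6280e-05 ⇒ Q>K, reverse
Step 1:
                    X           M           G
  Initial       7.652       9.695       1.291
  Change        1.238     -0.8256      -1.238
  Equil          8.89       8.869     0.05259
  solve Keq expr → x = -0.4128; check Q = 1.6280e-05
Then add 1.152 M of X.
Step 2:
                    X           M           G
  Initial       10.04       8.869     0.05259
  Change    -0.006754    0.004503    0.006754
  Equil         10.04       8.874     0.05934
  solve Keq expr → x = 0.002251; check Q = 1.6280e-05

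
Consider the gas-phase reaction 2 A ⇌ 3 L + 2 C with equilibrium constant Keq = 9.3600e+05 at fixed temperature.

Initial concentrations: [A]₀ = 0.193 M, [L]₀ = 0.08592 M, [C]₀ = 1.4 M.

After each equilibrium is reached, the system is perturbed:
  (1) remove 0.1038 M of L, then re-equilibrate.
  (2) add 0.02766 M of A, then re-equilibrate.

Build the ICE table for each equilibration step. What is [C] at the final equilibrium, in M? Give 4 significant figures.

Q₀ = 0.03338 vs Keq = 9.3600e+05 ⇒ Q<K, forward
Step 1:
                  A         L         C
  Initial     0.193   0.08592       1.4
  Change    -0.1926    0.2889    0.1926
  Equil   3.7780e-04    0.3749     1.593
  solve Keq expr → x = 0.09631; check Q = 9.3600e+05
Then remove 0.1038 M of L.
Step 2:
                  A         L         C
  Initial 3.7780e-04    0.2711     1.593
  Change  -1.4520e-04 2.1780e-04 1.4520e-04
  Equil   2.3261e-04    0.2713     1.593
  solve Keq expr → x = 7.2599e-05; check Q = 9.3600e+05
Then add 0.02766 M of A.
Step 3:
                  A         L         C
  Initial   0.02789    0.2713     1.593
  Change    -0.0276    0.0414    0.0276
  Equil   2.9282e-04    0.3127      1.62
  solve Keq expr → x = 0.0138; check Q = 9.3600e+05

[C]_eq = 1.62 M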